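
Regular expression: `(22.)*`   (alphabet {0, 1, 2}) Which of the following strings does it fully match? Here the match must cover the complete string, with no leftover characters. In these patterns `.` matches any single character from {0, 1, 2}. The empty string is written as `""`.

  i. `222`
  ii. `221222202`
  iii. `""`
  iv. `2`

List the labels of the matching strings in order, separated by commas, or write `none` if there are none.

i → match
ii → no match
iii → match
iv → no match

i, iii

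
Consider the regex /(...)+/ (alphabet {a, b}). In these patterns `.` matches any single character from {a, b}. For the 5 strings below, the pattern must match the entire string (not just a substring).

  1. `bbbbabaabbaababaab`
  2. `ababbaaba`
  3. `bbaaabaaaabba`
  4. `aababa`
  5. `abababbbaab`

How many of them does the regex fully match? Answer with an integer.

1 → match
2 → match
3 → no match
4 → match
5 → no match
Total matched: 3

3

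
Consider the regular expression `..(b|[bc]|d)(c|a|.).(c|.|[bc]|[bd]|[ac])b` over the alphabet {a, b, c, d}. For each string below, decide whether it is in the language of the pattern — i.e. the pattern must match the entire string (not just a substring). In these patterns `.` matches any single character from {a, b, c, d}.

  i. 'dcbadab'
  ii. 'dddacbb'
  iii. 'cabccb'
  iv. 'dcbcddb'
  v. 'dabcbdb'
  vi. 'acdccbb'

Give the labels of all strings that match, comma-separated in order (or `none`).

i, ii, iv, v, vi

i → match
ii → match
iii → no match
iv → match
v → match
vi → match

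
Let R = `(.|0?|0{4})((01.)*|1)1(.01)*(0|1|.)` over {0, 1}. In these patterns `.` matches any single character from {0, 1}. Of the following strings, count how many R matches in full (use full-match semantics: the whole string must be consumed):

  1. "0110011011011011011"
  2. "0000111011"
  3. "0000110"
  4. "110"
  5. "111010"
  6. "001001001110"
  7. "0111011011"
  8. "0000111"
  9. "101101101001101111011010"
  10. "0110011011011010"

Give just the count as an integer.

10

1 → match
2 → match
3 → match
4 → match
5 → match
6 → match
7 → match
8 → match
9 → match
10 → match
Total matched: 10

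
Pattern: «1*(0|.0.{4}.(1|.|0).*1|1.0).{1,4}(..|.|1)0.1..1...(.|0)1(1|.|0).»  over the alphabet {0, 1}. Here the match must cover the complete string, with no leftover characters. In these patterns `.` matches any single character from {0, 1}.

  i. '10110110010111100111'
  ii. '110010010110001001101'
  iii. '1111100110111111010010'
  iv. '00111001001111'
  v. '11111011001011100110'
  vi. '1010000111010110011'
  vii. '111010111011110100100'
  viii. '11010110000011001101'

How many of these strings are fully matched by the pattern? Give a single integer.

i → match
ii → no match
iii → no match
iv → no match
v → no match
vi → no match
vii → no match
viii → no match
Total matched: 1

1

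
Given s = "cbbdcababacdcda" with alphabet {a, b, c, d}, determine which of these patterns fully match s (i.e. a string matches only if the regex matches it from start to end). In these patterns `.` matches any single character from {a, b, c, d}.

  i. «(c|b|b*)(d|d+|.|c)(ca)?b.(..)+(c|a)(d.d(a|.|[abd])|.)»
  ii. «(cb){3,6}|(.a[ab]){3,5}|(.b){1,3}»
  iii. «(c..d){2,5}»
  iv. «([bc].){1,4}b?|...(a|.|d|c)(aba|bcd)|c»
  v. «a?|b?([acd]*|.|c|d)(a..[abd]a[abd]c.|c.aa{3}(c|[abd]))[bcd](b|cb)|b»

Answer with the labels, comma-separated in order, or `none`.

i → match
ii → no match
iii → no match — must end with "d"
iv → no match
v → no match

i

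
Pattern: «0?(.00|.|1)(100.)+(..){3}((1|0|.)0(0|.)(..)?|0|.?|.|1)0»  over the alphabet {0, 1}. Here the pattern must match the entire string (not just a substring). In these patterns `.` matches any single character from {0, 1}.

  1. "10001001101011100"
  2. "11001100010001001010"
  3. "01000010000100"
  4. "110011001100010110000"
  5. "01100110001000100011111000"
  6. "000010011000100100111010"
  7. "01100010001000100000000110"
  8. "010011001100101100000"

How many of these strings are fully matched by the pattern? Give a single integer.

6

1 → no match
2 → match
3 → no match
4 → match
5 → match
6 → match
7 → match
8 → match
Total matched: 6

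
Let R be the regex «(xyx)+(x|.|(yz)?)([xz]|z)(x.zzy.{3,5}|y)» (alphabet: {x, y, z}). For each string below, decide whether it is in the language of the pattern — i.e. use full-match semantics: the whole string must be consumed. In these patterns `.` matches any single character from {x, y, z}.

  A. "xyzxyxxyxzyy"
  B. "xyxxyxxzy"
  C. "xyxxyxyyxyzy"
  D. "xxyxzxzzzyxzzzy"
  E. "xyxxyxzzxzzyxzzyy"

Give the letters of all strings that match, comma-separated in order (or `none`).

B

A → no match — must start with "xyx"
B → match
C → no match
D → no match — must start with "xyx"
E → no match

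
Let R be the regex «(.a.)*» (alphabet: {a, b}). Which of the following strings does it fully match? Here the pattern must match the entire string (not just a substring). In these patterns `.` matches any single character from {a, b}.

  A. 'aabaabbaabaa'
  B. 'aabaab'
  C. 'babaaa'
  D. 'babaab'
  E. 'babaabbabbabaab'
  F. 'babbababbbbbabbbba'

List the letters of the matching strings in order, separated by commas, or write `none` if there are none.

A, B, C, D, E

A → match
B → match
C → match
D → match
E → match
F → no match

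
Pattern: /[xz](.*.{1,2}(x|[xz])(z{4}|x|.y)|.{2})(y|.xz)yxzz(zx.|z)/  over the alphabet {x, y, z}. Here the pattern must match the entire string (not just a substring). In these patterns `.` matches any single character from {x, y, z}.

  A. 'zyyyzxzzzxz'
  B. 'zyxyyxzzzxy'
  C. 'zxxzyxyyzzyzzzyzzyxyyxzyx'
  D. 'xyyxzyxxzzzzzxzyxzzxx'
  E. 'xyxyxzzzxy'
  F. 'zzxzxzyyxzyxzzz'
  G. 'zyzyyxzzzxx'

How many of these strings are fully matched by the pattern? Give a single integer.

3

A → no match
B → match
C → no match
D → no match
E → no match
F → match
G → match
Total matched: 3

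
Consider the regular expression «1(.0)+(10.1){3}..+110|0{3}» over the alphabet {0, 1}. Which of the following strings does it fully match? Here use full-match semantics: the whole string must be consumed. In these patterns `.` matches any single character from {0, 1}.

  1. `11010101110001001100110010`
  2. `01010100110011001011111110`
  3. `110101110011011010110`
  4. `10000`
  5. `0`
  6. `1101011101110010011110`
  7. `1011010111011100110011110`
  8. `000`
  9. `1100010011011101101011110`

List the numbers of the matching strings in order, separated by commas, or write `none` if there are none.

3, 6, 8, 9

1 → no match
2 → no match
3 → match
4 → no match
5 → no match
6 → match
7 → no match
8 → match
9 → match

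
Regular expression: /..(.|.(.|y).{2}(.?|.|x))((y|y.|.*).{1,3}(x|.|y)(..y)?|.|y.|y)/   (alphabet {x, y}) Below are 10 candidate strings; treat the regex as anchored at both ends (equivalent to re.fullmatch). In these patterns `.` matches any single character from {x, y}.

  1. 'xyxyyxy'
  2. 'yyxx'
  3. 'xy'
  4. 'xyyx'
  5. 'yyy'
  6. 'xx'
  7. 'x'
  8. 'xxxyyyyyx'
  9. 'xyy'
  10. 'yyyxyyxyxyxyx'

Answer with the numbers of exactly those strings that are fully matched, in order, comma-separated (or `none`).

1. 'xyxyyxy' → match
2. 'yyxx' → match
3. 'xy' → no match
4. 'xyyx' → match
5. 'yyy' → no match
6. 'xx' → no match
7. 'x' → no match
8. 'xxxyyyyyx' → match
9. 'xyy' → no match
10 → match

1, 2, 4, 8, 10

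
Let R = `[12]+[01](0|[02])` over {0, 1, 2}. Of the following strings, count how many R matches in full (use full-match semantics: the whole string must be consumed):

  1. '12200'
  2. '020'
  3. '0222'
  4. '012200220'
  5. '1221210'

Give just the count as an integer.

2

1 → match
2 → no match
3 → no match
4 → no match
5 → match
Total matched: 2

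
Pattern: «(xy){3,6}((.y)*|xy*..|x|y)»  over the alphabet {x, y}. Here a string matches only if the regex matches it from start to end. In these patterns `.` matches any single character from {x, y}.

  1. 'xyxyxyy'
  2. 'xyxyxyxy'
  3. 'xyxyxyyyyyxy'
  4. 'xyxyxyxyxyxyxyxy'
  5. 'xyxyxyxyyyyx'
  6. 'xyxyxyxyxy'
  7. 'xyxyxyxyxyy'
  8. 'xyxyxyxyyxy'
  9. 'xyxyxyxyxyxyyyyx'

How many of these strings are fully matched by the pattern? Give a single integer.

9

1. 'xyxyxyy' → match
2. 'xyxyxyxy' → match
3. 'xyxyxyyyyyxy' → match
4 → match
5. 'xyxyxyxyyyyx' → match
6. 'xyxyxyxyxy' → match
7. 'xyxyxyxyxyy' → match
8. 'xyxyxyxyyxy' → match
9 → match
Total matched: 9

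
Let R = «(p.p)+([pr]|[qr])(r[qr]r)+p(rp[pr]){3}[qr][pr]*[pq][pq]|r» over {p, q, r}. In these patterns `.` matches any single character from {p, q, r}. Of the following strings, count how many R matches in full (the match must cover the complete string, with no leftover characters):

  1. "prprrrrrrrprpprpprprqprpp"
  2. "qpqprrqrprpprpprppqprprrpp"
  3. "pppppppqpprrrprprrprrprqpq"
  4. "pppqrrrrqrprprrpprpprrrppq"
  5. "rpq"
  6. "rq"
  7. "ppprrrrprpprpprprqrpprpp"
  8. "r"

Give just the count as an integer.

5

1 → match
2 → no match
3 → match
4 → match
5. "rpq" → no match
6. "rq" → no match
7 → match
8. "r" → match
Total matched: 5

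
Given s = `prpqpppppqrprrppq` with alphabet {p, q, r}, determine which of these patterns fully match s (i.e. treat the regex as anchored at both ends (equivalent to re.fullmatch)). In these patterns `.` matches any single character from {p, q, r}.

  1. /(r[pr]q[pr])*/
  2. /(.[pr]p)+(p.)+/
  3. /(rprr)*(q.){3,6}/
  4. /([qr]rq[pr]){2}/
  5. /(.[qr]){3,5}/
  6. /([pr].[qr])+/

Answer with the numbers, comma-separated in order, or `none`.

1 → no match
2 → match
3 → no match
4 → no match
5 → no match
6 → no match

2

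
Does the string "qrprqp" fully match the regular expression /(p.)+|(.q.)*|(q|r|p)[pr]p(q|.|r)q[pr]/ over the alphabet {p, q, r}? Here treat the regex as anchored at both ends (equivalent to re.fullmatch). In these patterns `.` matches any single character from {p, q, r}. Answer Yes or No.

Yes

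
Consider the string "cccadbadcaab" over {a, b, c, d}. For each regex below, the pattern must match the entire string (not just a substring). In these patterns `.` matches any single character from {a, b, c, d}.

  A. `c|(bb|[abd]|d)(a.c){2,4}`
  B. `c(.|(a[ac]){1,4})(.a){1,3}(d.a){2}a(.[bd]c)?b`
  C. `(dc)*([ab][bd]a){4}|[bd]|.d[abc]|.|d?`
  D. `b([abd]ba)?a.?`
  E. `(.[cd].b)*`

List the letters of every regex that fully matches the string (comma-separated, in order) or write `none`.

B

A → no match — must end with "c"
B → match
C → no match
D → no match — must start with "b"
E → no match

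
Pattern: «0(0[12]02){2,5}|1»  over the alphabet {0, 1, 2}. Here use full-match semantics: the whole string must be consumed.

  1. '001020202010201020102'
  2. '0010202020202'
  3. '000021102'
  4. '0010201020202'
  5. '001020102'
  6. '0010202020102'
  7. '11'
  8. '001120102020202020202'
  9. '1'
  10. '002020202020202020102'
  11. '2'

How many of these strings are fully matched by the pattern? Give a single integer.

1 → match
2 → match
3 → no match
4 → match
5 → match
6 → match
7 → no match
8 → no match
9 → match
10 → match
11 → no match
Total matched: 7

7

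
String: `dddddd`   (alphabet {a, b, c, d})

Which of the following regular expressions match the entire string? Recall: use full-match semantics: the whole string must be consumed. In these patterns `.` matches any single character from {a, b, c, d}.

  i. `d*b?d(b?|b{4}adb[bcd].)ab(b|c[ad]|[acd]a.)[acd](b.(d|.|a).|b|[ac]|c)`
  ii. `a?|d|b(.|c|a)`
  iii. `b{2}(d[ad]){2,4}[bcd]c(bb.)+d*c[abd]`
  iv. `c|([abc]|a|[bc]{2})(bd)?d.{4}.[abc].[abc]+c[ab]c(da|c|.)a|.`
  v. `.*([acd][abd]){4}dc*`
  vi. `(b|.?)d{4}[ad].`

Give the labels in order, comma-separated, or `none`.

vi

i → no match
ii → no match
iii → no match — must start with `b`
iv → no match
v → no match
vi → match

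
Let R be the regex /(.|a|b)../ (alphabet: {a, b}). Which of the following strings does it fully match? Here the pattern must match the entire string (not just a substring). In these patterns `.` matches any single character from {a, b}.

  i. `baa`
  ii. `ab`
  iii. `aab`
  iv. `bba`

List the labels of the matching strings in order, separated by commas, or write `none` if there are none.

i → match
ii → no match
iii → match
iv → match

i, iii, iv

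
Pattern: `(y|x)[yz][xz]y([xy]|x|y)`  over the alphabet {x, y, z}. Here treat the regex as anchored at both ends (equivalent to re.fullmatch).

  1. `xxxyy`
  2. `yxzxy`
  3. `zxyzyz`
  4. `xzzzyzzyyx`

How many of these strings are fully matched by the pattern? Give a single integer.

0

1 → no match
2 → no match
3 → no match
4 → no match
Total matched: 0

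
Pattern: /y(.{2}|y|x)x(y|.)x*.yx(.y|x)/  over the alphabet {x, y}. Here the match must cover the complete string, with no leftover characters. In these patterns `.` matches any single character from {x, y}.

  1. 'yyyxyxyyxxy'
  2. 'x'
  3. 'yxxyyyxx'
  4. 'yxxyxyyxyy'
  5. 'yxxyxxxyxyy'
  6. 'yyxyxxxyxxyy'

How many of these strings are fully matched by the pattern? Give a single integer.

1. 'yyyxyxyyxxy' → match
2. 'x' → no match — must start with 'y'
3. 'yxxyyyxx' → match
4. 'yxxyxyyxyy' → match
5. 'yxxyxxxyxyy' → match
6. 'yyxyxxxyxxyy' → no match
Total matched: 4

4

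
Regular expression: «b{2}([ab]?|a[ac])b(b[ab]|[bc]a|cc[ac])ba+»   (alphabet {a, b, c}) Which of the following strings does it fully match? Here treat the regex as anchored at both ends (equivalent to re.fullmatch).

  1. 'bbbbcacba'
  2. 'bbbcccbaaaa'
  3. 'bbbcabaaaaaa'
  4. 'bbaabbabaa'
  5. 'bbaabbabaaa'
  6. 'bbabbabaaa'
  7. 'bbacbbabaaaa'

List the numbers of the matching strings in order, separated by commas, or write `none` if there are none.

1 → no match
2 → match
3 → match
4 → match
5 → match
6 → match
7 → match

2, 3, 4, 5, 6, 7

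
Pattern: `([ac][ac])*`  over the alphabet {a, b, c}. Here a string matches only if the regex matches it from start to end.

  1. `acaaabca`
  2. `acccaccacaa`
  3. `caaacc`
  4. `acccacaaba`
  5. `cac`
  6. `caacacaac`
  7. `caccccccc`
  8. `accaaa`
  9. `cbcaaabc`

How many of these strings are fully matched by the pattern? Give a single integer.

1 → no match
2 → no match
3 → match
4 → no match
5 → no match
6 → no match
7 → no match
8 → match
9 → no match
Total matched: 2

2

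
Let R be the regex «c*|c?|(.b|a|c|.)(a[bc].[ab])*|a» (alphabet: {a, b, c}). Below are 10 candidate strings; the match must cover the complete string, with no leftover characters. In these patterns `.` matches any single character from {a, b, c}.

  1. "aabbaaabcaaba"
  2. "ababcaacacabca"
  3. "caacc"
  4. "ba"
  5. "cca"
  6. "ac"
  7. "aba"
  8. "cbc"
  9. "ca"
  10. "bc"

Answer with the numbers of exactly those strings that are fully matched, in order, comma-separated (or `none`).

1 → no match
2 → no match
3 → no match
4 → no match
5 → no match
6 → no match
7 → no match
8 → no match
9 → no match
10 → no match

none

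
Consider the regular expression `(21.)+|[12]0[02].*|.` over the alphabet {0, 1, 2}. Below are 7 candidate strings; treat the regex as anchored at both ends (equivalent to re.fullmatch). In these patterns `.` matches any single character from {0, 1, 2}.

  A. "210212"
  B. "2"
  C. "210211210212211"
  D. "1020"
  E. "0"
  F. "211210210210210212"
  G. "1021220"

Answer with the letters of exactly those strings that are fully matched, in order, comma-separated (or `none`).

A → match
B → match
C → match
D → match
E → match
F → match
G → match

A, B, C, D, E, F, G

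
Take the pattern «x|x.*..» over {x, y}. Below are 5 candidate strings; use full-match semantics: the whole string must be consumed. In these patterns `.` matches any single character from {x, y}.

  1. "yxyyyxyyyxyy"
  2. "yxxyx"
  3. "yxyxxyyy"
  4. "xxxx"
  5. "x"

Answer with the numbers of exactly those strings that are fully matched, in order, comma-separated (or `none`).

4, 5

1 → no match — must start with "x"
2 → no match — must start with "x"
3 → no match — must start with "x"
4 → match
5 → match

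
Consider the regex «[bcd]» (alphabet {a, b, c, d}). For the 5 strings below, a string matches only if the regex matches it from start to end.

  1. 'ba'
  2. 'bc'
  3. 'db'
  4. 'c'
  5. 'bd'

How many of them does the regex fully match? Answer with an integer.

1 → no match
2 → no match
3 → no match
4 → match
5 → no match
Total matched: 1

1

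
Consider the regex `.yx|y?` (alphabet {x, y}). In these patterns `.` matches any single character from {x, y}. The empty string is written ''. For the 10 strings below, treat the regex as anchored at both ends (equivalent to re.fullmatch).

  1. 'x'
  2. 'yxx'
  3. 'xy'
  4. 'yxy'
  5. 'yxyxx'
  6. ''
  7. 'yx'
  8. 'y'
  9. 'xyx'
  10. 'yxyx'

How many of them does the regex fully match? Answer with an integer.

1 → no match
2 → no match
3 → no match
4 → no match
5 → no match
6 → match
7 → no match
8 → match
9 → match
10 → no match
Total matched: 3

3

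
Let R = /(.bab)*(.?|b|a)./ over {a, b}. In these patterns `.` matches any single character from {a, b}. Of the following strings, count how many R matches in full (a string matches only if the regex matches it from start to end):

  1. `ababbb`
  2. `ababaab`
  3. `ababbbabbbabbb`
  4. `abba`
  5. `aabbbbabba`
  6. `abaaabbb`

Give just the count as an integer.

2

1 → match
2 → no match
3 → match
4 → no match
5 → no match
6 → no match
Total matched: 2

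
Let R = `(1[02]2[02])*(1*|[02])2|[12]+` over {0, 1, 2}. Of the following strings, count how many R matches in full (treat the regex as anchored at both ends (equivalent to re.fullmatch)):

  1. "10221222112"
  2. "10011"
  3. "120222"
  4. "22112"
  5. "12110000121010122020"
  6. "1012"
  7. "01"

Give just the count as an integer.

1 → match
2 → no match
3 → no match
4 → match
5 → no match
6 → no match
7 → no match
Total matched: 2

2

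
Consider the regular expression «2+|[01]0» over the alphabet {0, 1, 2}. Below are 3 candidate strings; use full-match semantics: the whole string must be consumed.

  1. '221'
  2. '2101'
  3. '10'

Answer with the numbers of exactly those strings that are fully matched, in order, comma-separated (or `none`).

1 → no match
2 → no match
3 → match

3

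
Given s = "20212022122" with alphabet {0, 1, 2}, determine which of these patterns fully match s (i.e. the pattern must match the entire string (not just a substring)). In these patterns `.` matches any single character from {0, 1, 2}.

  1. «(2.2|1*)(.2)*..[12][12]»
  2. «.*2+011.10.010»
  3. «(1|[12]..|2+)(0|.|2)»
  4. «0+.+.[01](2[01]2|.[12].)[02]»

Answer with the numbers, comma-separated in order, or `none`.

1 → match
2 → no match — must end with "010"
3 → no match
4 → no match — must start with "0"

1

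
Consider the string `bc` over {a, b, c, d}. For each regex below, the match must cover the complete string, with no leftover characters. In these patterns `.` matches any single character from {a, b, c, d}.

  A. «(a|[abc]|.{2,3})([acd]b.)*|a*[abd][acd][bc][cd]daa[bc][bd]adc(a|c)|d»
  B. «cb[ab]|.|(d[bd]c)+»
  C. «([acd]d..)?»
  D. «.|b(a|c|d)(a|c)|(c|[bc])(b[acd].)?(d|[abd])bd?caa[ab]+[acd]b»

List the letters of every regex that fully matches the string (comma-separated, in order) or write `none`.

A

A → match
B → no match
C → no match
D → no match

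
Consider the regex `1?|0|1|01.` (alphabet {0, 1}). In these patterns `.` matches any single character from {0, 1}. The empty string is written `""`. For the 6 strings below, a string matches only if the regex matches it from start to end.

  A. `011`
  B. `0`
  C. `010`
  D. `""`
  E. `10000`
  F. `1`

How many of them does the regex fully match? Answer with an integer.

5

A. `011` → match
B. `0` → match
C. `010` → match
D. `""` → match
E. `10000` → no match
F. `1` → match
Total matched: 5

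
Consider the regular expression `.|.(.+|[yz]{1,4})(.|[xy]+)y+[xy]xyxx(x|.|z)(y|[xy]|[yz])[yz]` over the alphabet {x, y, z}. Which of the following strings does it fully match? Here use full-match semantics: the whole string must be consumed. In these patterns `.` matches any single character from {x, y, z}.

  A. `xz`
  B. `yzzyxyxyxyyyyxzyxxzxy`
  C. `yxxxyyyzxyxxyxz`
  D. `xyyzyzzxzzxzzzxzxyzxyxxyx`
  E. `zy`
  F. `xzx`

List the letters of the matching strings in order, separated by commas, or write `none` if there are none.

none

A → no match
B → no match
C → no match
D → no match
E → no match
F → no match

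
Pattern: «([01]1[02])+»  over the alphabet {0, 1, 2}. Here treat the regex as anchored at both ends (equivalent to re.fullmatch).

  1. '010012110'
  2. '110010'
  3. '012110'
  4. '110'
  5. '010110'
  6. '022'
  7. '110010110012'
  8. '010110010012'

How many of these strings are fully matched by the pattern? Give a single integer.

1 → match
2 → match
3 → match
4 → match
5 → match
6 → no match
7 → match
8 → match
Total matched: 7

7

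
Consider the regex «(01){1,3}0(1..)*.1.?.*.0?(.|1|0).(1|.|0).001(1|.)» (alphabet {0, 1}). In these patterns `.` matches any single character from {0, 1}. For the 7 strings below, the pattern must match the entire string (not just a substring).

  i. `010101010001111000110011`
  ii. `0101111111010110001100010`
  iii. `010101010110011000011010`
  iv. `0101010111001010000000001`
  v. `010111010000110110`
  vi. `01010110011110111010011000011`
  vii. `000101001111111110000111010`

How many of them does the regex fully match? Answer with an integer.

3

i → match
ii → match
iii → no match
iv → no match
v → no match
vi → match
vii → no match — must start with `01`
Total matched: 3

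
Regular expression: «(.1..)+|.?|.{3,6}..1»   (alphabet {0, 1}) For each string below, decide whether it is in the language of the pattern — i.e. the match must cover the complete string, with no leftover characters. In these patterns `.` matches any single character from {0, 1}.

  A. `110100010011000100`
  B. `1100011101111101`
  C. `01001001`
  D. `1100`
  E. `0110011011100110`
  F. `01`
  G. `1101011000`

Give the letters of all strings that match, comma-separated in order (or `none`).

A → no match
B → match
C → match
D → match
E → match
F → no match
G → no match

B, C, D, E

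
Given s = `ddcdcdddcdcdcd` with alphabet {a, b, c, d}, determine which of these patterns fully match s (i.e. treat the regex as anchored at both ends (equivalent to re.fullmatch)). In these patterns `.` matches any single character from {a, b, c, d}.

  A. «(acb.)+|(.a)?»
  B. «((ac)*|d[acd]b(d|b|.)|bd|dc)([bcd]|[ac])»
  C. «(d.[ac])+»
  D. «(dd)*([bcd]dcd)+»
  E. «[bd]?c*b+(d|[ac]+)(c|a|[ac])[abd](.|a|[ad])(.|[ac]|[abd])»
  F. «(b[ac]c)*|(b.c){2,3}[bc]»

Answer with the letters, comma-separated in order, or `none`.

D

A → no match
B → no match
C → no match
D → match
E → no match
F → no match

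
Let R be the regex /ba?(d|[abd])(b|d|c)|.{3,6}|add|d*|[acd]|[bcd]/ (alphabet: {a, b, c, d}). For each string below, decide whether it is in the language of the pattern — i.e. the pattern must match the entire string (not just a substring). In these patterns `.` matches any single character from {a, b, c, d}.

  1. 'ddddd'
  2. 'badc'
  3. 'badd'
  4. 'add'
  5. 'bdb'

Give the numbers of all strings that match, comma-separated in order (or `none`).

1, 2, 3, 4, 5

1 → match
2 → match
3 → match
4 → match
5 → match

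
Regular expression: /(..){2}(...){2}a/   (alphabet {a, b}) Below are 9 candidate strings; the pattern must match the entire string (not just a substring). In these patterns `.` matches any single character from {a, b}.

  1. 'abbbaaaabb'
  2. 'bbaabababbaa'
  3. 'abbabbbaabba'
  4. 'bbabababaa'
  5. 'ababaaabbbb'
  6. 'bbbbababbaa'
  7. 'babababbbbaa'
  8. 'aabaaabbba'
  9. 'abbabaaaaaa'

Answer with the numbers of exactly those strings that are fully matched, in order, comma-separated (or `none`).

6, 9

1 → no match — must end with 'a'
2 → no match
3 → no match
4 → no match
5 → no match — must end with 'a'
6 → match
7 → no match
8 → no match
9 → match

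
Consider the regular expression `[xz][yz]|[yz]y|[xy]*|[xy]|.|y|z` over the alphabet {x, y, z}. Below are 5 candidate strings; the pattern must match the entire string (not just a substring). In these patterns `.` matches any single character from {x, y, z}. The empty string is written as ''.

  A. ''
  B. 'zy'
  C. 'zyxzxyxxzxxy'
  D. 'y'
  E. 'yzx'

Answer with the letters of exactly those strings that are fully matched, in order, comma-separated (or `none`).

A, B, D

A. '' → match
B. 'zy' → match
C. 'zyxzxyxxzxxy' → no match
D. 'y' → match
E. 'yzx' → no match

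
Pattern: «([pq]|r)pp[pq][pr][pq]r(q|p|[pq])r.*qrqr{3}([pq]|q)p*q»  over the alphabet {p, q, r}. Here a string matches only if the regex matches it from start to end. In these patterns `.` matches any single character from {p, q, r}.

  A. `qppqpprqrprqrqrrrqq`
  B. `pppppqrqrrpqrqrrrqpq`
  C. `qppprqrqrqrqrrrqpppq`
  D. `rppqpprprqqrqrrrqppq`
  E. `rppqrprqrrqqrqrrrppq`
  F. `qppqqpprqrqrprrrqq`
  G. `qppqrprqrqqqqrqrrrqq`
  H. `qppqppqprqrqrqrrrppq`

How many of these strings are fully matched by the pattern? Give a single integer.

6

A → match
B → match
C → match
D → match
E → match
F → no match
G → match
H → no match
Total matched: 6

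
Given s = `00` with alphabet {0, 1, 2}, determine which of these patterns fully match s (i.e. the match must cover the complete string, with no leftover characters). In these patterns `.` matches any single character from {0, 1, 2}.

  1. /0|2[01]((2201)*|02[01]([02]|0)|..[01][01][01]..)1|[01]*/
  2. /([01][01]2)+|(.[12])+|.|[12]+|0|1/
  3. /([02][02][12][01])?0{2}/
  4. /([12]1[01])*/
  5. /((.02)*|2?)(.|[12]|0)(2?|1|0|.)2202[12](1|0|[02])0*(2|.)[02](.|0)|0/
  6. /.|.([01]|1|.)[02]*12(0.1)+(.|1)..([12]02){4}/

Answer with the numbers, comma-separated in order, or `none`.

1, 3

1 → match
2 → no match
3 → match
4 → no match
5 → no match
6 → no match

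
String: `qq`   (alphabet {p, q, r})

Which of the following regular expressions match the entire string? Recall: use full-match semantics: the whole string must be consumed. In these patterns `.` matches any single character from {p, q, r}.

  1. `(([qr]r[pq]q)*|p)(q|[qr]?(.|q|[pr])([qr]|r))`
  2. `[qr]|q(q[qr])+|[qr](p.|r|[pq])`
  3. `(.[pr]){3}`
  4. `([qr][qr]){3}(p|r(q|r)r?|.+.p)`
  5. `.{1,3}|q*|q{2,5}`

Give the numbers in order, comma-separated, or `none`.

1 → match
2 → match
3 → no match
4 → no match
5 → match

1, 2, 5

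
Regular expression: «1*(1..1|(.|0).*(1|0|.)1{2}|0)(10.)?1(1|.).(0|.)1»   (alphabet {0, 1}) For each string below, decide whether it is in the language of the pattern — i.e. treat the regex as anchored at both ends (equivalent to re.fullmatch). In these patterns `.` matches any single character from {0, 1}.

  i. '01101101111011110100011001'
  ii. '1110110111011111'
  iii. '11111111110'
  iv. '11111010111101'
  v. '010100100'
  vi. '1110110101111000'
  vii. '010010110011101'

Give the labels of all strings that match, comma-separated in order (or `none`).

i → no match
ii → no match
iii → no match — must end with '1'
iv → match
v → no match — must end with '1'
vi → no match — must end with '1'
vii → no match

iv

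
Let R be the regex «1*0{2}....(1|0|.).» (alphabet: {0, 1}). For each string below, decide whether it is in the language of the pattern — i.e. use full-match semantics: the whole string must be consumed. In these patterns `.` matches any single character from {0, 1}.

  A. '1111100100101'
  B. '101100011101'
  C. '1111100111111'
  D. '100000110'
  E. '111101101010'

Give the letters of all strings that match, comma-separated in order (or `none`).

A, C, D

A → match
B → no match
C → match
D → match
E → no match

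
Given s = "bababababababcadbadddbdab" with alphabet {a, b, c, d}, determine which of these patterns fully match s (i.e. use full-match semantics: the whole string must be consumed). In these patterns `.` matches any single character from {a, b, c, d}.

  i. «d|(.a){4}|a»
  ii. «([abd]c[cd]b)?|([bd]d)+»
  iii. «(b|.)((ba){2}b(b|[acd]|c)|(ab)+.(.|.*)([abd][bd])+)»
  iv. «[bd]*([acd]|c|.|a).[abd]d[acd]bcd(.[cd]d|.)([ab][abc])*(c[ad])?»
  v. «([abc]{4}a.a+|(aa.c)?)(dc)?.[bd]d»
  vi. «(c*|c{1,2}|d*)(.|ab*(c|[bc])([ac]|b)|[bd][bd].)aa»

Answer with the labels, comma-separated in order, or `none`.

iii

i → no match
ii → no match
iii → match
iv → no match
v → no match — must end with "d"
vi → no match — must end with "aa"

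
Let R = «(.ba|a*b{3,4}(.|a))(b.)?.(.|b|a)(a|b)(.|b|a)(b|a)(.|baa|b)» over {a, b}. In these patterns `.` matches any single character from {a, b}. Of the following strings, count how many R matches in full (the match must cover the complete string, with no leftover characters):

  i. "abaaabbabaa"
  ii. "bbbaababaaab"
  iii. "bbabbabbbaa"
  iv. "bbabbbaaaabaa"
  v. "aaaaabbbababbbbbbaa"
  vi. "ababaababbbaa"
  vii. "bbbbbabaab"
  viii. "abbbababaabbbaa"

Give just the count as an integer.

7

i → match
ii → no match
iii → match
iv → match
v → match
vi → match
vii → match
viii → match
Total matched: 7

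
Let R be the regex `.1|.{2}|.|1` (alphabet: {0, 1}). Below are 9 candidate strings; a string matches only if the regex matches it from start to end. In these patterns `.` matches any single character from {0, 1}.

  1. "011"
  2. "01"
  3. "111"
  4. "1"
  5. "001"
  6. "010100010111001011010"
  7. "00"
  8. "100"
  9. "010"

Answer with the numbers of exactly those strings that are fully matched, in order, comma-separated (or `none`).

2, 4, 7

1 → no match
2 → match
3 → no match
4 → match
5 → no match
6 → no match
7 → match
8 → no match
9 → no match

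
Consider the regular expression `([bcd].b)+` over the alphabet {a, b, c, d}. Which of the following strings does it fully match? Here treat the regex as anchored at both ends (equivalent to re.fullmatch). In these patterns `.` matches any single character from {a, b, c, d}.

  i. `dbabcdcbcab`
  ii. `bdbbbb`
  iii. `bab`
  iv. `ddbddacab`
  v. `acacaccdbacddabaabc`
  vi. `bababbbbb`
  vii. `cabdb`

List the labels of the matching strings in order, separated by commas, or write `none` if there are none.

i → no match
ii → match
iii → match
iv → no match
v → no match — must end with `b`
vi → no match
vii → no match

ii, iii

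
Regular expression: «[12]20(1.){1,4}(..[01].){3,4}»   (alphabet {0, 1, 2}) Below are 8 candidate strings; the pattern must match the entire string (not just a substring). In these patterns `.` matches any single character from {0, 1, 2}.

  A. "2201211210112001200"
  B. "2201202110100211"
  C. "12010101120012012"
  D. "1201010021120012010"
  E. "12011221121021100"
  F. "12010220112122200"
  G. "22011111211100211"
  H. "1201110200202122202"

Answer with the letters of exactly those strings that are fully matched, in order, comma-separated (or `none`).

A, C, D, E, F, G, H

A → match
B → no match
C → match
D → match
E → match
F → match
G → match
H → match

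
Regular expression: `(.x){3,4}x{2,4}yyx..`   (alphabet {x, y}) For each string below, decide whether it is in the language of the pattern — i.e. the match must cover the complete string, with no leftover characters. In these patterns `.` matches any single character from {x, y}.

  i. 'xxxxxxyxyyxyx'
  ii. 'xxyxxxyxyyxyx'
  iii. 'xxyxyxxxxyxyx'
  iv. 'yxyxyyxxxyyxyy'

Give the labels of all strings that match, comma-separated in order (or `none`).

none

i → no match
ii → no match
iii → no match
iv → no match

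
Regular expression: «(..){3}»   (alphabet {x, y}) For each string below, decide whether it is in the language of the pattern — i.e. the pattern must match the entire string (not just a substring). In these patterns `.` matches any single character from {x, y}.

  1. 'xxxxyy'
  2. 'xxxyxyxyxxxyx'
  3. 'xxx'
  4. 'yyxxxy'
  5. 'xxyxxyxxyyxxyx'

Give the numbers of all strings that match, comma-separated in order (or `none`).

1. 'xxxxyy' → match
2 → no match
3. 'xxx' → no match
4. 'yyxxxy' → match
5 → no match

1, 4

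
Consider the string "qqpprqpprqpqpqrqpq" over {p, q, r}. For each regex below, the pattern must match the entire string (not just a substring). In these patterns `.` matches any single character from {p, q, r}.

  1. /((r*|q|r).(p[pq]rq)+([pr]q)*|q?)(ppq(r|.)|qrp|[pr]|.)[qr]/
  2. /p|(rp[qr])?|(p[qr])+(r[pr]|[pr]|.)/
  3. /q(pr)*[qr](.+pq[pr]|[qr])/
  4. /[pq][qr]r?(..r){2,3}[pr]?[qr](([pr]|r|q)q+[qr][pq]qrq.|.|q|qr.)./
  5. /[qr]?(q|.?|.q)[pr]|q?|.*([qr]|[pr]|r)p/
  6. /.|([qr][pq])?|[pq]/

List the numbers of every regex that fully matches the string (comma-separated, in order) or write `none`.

1

1 → match
2 → no match
3 → no match
4 → no match
5 → no match
6 → no match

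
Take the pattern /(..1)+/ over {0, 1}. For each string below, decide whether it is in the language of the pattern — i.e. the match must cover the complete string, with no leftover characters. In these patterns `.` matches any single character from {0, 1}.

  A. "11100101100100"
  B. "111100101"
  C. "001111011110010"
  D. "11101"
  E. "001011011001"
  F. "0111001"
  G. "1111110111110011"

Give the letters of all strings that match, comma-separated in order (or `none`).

A → no match — must end with "1"
B. "111100101" → no match
C → no match — must end with "1"
D. "11101" → no match
E. "001011011001" → match
F. "0111001" → no match
G → no match

E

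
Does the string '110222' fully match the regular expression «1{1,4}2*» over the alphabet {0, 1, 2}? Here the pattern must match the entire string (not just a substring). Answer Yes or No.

No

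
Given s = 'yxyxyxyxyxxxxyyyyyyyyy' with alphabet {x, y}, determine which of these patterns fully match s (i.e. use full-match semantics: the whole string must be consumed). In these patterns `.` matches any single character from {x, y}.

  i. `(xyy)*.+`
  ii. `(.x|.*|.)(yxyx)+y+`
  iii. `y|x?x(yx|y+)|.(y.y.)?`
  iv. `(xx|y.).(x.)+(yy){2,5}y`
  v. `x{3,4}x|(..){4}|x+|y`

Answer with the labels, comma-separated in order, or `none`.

i, iv

i → match
ii → no match
iii → no match
iv → match
v → no match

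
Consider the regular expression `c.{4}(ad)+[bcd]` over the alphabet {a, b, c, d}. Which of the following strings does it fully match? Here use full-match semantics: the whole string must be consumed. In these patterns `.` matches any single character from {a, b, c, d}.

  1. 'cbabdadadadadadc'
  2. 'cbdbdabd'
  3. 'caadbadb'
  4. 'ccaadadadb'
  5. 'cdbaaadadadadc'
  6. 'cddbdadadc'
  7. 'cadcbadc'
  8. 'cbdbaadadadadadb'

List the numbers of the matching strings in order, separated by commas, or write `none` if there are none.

1, 3, 4, 5, 6, 7, 8

1 → match
2 → no match
3 → match
4 → match
5 → match
6 → match
7 → match
8 → match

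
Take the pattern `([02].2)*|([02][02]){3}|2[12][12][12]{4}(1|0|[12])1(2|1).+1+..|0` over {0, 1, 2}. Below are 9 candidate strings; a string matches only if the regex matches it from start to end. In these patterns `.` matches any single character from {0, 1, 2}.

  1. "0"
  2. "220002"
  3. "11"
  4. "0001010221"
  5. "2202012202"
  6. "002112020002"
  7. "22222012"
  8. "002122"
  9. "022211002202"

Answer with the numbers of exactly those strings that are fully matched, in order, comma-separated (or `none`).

1, 2

1 → match
2 → match
3 → no match
4 → no match
5 → no match
6 → no match
7 → no match
8 → no match
9 → no match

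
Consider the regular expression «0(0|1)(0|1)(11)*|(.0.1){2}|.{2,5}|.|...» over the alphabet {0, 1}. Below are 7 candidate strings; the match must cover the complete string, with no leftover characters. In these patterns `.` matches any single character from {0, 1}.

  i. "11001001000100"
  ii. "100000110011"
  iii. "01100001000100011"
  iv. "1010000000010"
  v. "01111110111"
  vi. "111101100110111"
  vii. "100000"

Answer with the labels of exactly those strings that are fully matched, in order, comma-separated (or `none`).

i → no match
ii → no match
iii → no match
iv → no match
v → no match
vi → no match
vii → no match

none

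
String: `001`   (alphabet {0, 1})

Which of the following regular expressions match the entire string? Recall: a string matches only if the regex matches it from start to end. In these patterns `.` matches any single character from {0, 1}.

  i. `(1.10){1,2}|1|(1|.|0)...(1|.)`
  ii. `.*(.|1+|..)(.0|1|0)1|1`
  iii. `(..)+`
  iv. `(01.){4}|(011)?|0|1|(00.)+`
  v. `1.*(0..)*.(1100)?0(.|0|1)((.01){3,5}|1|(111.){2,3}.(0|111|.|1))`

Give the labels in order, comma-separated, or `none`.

ii, iv

i → no match
ii → match
iii → no match
iv → match
v → no match — must start with `1`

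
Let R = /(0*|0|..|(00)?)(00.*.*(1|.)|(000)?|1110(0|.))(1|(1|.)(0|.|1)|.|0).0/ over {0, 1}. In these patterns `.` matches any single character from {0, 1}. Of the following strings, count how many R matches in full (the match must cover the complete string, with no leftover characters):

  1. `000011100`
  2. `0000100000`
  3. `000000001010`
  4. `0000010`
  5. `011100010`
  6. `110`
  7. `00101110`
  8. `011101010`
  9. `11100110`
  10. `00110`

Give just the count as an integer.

1 → match
2 → match
3 → match
4 → match
5 → match
6 → match
7 → match
8 → match
9 → match
10 → match
Total matched: 10

10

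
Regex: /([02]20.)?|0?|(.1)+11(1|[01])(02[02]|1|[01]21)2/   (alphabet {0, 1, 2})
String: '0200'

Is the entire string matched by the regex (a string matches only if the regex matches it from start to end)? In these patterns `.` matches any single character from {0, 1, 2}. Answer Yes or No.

Yes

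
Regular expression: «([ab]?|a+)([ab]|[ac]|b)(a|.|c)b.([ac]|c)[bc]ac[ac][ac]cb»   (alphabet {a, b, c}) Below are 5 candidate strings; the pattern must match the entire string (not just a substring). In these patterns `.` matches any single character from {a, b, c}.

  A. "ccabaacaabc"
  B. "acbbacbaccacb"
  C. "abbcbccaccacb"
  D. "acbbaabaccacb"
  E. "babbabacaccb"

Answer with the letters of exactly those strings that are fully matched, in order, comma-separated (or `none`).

A → no match — must end with "cb"
B → match
C → no match
D → match
E → match

B, D, E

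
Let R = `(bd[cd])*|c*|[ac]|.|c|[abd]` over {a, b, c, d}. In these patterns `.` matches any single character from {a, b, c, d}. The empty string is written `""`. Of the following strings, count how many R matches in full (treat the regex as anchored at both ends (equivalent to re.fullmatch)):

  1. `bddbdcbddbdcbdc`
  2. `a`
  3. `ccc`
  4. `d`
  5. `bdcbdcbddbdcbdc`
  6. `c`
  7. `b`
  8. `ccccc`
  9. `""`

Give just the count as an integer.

9

1 → match
2 → match
3 → match
4 → match
5 → match
6 → match
7 → match
8 → match
9 → match
Total matched: 9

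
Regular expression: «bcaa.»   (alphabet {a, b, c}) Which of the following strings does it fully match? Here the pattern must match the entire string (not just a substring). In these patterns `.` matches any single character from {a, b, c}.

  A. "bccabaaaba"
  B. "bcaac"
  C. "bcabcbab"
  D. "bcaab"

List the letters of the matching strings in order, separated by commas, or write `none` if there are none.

B, D

A → no match — must start with "bcaa"
B → match
C → no match — must start with "bcaa"
D → match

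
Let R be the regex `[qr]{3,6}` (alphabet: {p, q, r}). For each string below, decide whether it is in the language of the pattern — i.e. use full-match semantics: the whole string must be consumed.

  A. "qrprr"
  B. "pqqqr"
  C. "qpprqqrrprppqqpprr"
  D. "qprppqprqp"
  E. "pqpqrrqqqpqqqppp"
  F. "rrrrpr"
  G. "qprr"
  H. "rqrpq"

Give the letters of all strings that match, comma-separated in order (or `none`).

none

A → no match
B → no match
C → no match
D → no match
E → no match
F → no match
G → no match
H → no match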